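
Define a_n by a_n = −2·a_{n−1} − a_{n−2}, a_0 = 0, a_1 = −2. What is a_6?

With companion matrix A = [[−2, −1], [1, 0]], [a_n, a_{n−1}]ᵀ = A·[a_{n−1}, a_{n−2}]ᵀ, so [a_6, a_5]ᵀ = A⁵·[a_1, a_0]ᵀ.
A⁵ = [[−6, −5], [5, 4]], giving [a_6, a_5]ᵀ = [[12], [−10]].

12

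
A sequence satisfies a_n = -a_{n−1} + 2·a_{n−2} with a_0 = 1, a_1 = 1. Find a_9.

1

With companion matrix M = [[-1, 2], [1, 0]], [a_n, a_{n−1}]ᵀ = M·[a_{n−1}, a_{n−2}]ᵀ, so [a_9, a_8]ᵀ = M⁸·[a_1, a_0]ᵀ.
M⁸ = [[171, -170], [-85, 86]], giving [a_9, a_8]ᵀ = [[1], [1]].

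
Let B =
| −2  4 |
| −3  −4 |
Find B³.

[[88, 64], [−48, 56]]

B² = [[−8, −24], [18, 4]]
B³ = [[88, 64], [−48, 56]]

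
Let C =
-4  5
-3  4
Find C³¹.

[[-4, 5], [-3, 4]]

C² = I (check: tr C = 0 and det C = -1), so C³¹ = C since 31 is odd.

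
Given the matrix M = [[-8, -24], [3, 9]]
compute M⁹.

[[-8, -24], [3, 9]]

M² = M (a projection; rank 1, trace 1), so M⁹ = M.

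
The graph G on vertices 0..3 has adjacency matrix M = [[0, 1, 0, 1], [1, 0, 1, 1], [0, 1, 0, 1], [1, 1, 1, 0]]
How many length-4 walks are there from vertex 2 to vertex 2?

10

The number of length-4 walks from vertex 2 to vertex 2 is entry (2,2) of M⁴, where M is the adjacency matrix.
M² = [[2, 1, 2, 1], [1, 3, 1, 2], [2, 1, 2, 1], [1, 2, 1, 3]]
M³ = [[2, 5, 2, 5], [5, 4, 5, 5], [2, 5, 2, 5], [5, 5, 5, 4]]
M⁴ = [[10, 9, 10, 9], [9, 15, 9, 14], [10, 9, 10, 9], [9, 14, 9, 15]]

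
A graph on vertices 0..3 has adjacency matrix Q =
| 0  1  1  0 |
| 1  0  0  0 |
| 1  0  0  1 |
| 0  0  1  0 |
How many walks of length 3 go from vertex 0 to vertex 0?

The number of length-3 walks from vertex 0 to vertex 0 is entry (0,0) of Q^3, where Q is the adjacency matrix.
Q^2 = [[2, 0, 0, 1], [0, 1, 1, 0], [0, 1, 2, 0], [1, 0, 0, 1]]
Q^3 = [[0, 2, 3, 0], [2, 0, 0, 1], [3, 0, 0, 2], [0, 1, 2, 0]]

0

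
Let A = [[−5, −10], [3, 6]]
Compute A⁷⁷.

A² = A (a projection; rank 1, trace 1), so A⁷⁷ = A.

[[−5, −10], [3, 6]]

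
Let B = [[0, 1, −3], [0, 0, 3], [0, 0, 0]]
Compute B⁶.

B is strictly triangular, hence nilpotent: B³ = 0, so B⁶ = 0.

[[0, 0, 0], [0, 0, 0], [0, 0, 0]]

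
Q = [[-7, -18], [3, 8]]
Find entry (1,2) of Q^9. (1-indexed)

-3078

tr Q = 1 and det Q = -2, so the characteristic polynomial is λ² − (1)λ + (-2) with roots -1 and 2.
Eigenvectors give P = [[3, -2], [-1, 1]] with P⁻¹ = [[1, 2], [1, 3]], and Q = P·diag(-1, 2)·P⁻¹.
Then Q^9 = P·diag(-1, 512)·P⁻¹ = [[-3, -1024], [1, 512]] · [[1, 2], [1, 3]] = [[-1027, -3078], [513, 1538]].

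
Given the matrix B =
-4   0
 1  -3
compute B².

[[16, 0], [-7, 9]]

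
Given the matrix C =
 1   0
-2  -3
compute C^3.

C^2 = [[1, 0], [4, 9]]
C^3 = [[1, 0], [-14, -27]]

[[1, 0], [-14, -27]]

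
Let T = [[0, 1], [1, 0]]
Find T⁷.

T² = I (check: tr T = 0 and det T = −1), so T⁷ = T since 7 is odd.

[[0, 1], [1, 0]]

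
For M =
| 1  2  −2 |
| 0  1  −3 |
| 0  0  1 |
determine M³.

[[1, 6, −24], [0, 1, −9], [0, 0, 1]]

M = I + N where N = [[0, 2, −2], [0, 0, −3], [0, 0, 0]] is strictly upper-triangular, so N³ = 0.
(I + N)³ = I + 3·N + 3·N² = [[1, 6, −24], [0, 1, −9], [0, 0, 1]].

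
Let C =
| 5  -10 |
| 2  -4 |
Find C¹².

[[5, -10], [2, -4]]

C² = C (a projection; rank 1, trace 1), so C¹² = C.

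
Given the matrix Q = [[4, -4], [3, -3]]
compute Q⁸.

Q² = Q (a projection; rank 1, trace 1), so Q⁸ = Q.

[[4, -4], [3, -3]]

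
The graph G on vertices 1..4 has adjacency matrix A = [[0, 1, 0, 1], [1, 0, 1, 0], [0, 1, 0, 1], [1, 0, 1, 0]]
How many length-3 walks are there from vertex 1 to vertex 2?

4

The number of length-3 walks from vertex 1 to vertex 2 is entry (1,2) of A³, where A is the adjacency matrix.
A² = [[2, 0, 2, 0], [0, 2, 0, 2], [2, 0, 2, 0], [0, 2, 0, 2]]
A³ = [[0, 4, 0, 4], [4, 0, 4, 0], [0, 4, 0, 4], [4, 0, 4, 0]]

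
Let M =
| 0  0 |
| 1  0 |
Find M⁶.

[[0, 0], [0, 0]]

M is strictly triangular, hence nilpotent: M² = 0, so M⁶ = 0.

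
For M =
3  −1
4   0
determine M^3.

[[3, −5], [20, −12]]

M^2 = [[5, −3], [12, −4]]
M^3 = [[3, −5], [20, −12]]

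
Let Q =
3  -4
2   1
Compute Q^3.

[[-29, -20], [10, -39]]

Q^2 = [[1, -16], [8, -7]]
Q^3 = [[-29, -20], [10, -39]]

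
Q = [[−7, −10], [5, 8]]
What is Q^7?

[[−2443, −4630], [2315, 4502]]

tr Q = 1 and det Q = −6, so the characteristic polynomial is λ² − (1)λ + (−6) with roots 3 and −2.
Eigenvectors give P = [[−1, −2], [1, 1]] with P⁻¹ = [[1, 2], [−1, −1]], and Q = P·diag(3, −2)·P⁻¹.
Then Q^7 = P·diag(2187, −128)·P⁻¹ = [[−2187, 256], [2187, −128]] · [[1, 2], [−1, −1]] = [[−2443, −4630], [2315, 4502]].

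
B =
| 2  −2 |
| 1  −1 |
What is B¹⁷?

B² = B (a projection; rank 1, trace 1), so B¹⁷ = B.

[[2, −2], [1, −1]]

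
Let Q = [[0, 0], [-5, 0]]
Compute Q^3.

[[0, 0], [0, 0]]

Q is strictly triangular, hence nilpotent: Q^2 = 0, so Q^3 = 0.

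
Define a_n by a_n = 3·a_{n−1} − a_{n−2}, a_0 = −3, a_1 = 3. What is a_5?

With companion matrix T = [[3, −1], [1, 0]], [a_n, a_{n−1}]ᵀ = T·[a_{n−1}, a_{n−2}]ᵀ, so [a_5, a_4]ᵀ = T^4·[a_1, a_0]ᵀ.
T^4 = [[55, −21], [21, −8]], giving [a_5, a_4]ᵀ = [[228], [87]].

228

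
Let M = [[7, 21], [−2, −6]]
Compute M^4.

M² = M (a projection; rank 1, trace 1), so M^4 = M.

[[7, 21], [−2, −6]]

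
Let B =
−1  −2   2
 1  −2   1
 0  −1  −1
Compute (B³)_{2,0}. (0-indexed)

4

B² = [[−1, 4, −6], [−3, 1, −1], [−1, 3, 0]]
B³ = [[5, 0, 8], [4, 5, −4], [4, −4, 1]]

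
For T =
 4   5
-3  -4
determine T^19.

[[4, 5], [-3, -4]]

T² = I (check: tr T = 0 and det T = -1), so T^19 = T since 19 is odd.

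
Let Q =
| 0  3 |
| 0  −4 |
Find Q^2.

[[0, −12], [0, 16]]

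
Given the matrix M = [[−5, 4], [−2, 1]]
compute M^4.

tr M = −4 and det M = 3, so the characteristic polynomial is λ² − (−4)λ + (3) with roots −3 and −1.
Eigenvectors give P = [[2, 1], [1, 1]] with P⁻¹ = [[1, −1], [−1, 2]], and M = P·diag(−3, −1)·P⁻¹.
Then M^4 = P·diag(81, 1)·P⁻¹ = [[162, 1], [81, 1]] · [[1, −1], [−1, 2]] = [[161, −160], [80, −79]].

[[161, −160], [80, −79]]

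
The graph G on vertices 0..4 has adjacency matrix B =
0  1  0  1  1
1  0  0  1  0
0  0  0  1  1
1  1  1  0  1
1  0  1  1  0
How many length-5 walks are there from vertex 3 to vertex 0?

58

The number of length-5 walks from vertex 3 to vertex 0 is entry (3,0) of B^5, where B is the adjacency matrix.
B^2 = [[3, 1, 2, 2, 1], [1, 2, 1, 1, 2], [2, 1, 2, 1, 1], [2, 1, 1, 4, 2], [1, 2, 1, 2, 3]]
B^3 = [[4, 5, 3, 7, 7], [5, 2, 3, 6, 3], [3, 3, 2, 6, 5], [7, 6, 6, 6, 7], [7, 3, 5, 7, 4]]
B^4 = [[19, 11, 14, 19, 14], [11, 11, 9, 13, 14], [14, 9, 11, 13, 11], [19, 13, 13, 26, 19], [14, 14, 11, 19, 19]]
B^5 = [[44, 38, 33, 58, 52], [38, 24, 27, 45, 33], [33, 27, 24, 45, 38], [58, 45, 45, 64, 58], [52, 33, 38, 58, 44]]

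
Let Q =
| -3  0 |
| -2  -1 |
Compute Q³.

tr Q = -4 and det Q = 3, so the characteristic polynomial is λ² − (-4)λ + (3) with roots -1 and -3.
Eigenvectors give P = [[0, 1], [1, 1]] with P⁻¹ = [[-1, 1], [1, 0]], and Q = P·diag(-1, -3)·P⁻¹.
Then Q³ = P·diag(-1, -27)·P⁻¹ = [[0, -27], [-1, -27]] · [[-1, 1], [1, 0]] = [[-27, 0], [-26, -1]].

[[-27, 0], [-26, -1]]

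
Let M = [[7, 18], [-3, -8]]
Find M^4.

tr M = -1 and det M = -2, so the characteristic polynomial is λ² − (-1)λ + (-2) with roots -2 and 1.
Eigenvectors give P = [[-2, 3], [1, -1]] with P⁻¹ = [[1, 3], [1, 2]], and M = P·diag(-2, 1)·P⁻¹.
Then M^4 = P·diag(16, 1)·P⁻¹ = [[-32, 3], [16, -1]] · [[1, 3], [1, 2]] = [[-29, -90], [15, 46]].

[[-29, -90], [15, 46]]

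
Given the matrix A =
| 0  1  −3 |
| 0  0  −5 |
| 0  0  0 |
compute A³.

[[0, 0, 0], [0, 0, 0], [0, 0, 0]]

A is strictly triangular, hence nilpotent: A³ = 0, so A³ = 0.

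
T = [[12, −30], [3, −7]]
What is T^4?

[[666, −1950], [195, −569]]

tr T = 5 and det T = 6, so the characteristic polynomial is λ² − (5)λ + (6) with roots 3 and 2.
Eigenvectors give P = [[10, 3], [3, 1]] with P⁻¹ = [[1, −3], [−3, 10]], and T = P·diag(3, 2)·P⁻¹.
Then T^4 = P·diag(81, 16)·P⁻¹ = [[810, 48], [243, 16]] · [[1, −3], [−3, 10]] = [[666, −1950], [195, −569]].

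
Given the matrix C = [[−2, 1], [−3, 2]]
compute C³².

[[1, 0], [0, 1]]

C² = I (check: tr C = 0 and det C = −1), so C³² = I since 32 is even.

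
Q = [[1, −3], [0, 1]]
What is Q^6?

Q = I + N where N = [[0, −3], [0, 0]] is strictly upper-triangular, so N^2 = 0.
(I + N)^6 = I + 6·N = [[1, −18], [0, 1]].

[[1, −18], [0, 1]]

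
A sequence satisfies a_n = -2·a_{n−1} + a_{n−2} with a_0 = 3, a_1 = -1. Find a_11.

With companion matrix C = [[-2, 1], [1, 0]], [a_n, a_{n−1}]ᵀ = C·[a_{n−1}, a_{n−2}]ᵀ, so [a_11, a_10]ᵀ = C¹⁰·[a_1, a_0]ᵀ.
C¹⁰ = [[5741, -2378], [-2378, 985]], giving [a_11, a_10]ᵀ = [[-12875], [5333]].

-12875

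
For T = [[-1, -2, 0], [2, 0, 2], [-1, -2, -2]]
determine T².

[[-3, 2, -4], [-4, -8, -4], [-1, 6, 0]]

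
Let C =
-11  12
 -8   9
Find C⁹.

tr C = -2 and det C = -3, so the characteristic polynomial is λ² − (-2)λ + (-3) with roots -3 and 1.
Eigenvectors give P = [[3, 1], [2, 1]] with P⁻¹ = [[1, -1], [-2, 3]], and C = P·diag(-3, 1)·P⁻¹.
Then C⁹ = P·diag(-19683, 1)·P⁻¹ = [[-59049, 1], [-39366, 1]] · [[1, -1], [-2, 3]] = [[-59051, 59052], [-39368, 39369]].

[[-59051, 59052], [-39368, 39369]]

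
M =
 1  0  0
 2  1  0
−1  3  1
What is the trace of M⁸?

M = I + N where N = [[0, 0, 0], [2, 0, 0], [−1, 3, 0]] is strictly lower-triangular, so N³ = 0.
(I + N)⁸ = I + 8·N + 28·N² = [[1, 0, 0], [16, 1, 0], [160, 24, 1]].

3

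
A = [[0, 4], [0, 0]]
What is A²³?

A is strictly triangular, hence nilpotent: A² = 0, so A²³ = 0.

[[0, 0], [0, 0]]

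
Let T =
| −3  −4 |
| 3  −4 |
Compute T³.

T² = [[−3, 28], [−21, 4]]
T³ = [[93, −100], [75, 68]]

[[93, −100], [75, 68]]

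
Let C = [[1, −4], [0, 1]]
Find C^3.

[[1, −12], [0, 1]]

C = I + N where N = [[0, −4], [0, 0]] is strictly upper-triangular, so N^2 = 0.
(I + N)^3 = I + 3·N = [[1, −12], [0, 1]].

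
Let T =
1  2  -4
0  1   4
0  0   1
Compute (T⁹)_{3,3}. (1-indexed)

T = I + N where N = [[0, 2, -4], [0, 0, 4], [0, 0, 0]] is strictly upper-triangular, so N³ = 0.
(I + N)⁹ = I + 9·N + 36·N² = [[1, 18, 252], [0, 1, 36], [0, 0, 1]].

1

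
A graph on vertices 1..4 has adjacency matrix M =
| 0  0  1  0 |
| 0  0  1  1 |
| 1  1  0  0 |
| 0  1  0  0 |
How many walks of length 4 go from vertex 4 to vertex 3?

The number of length-4 walks from vertex 4 to vertex 3 is entry (4,3) of M⁴, where M is the adjacency matrix.
M² = [[1, 1, 0, 0], [1, 2, 0, 0], [0, 0, 2, 1], [0, 0, 1, 1]]
M³ = [[0, 0, 2, 1], [0, 0, 3, 2], [2, 3, 0, 0], [1, 2, 0, 0]]
M⁴ = [[2, 3, 0, 0], [3, 5, 0, 0], [0, 0, 5, 3], [0, 0, 3, 2]]

3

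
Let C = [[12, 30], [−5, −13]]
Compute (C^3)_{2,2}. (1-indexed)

−97

tr C = −1 and det C = −6, so the characteristic polynomial is λ² − (−1)λ + (−6) with roots 2 and −3.
Eigenvectors give P = [[3, 2], [−1, −1]] with P⁻¹ = [[1, 2], [−1, −3]], and C = P·diag(2, −3)·P⁻¹.
Then C^3 = P·diag(8, −27)·P⁻¹ = [[24, −54], [−8, 27]] · [[1, 2], [−1, −3]] = [[78, 210], [−35, −97]].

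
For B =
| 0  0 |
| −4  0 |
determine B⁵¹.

B is strictly triangular, hence nilpotent: B² = 0, so B⁵¹ = 0.

[[0, 0], [0, 0]]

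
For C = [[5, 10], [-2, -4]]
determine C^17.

C² = C (a projection; rank 1, trace 1), so C^17 = C.

[[5, 10], [-2, -4]]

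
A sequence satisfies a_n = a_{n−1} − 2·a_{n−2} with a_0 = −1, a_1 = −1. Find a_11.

With companion matrix M = [[1, −2], [1, 0]], [a_n, a_{n−1}]ᵀ = M·[a_{n−1}, a_{n−2}]ᵀ, so [a_11, a_10]ᵀ = M^10·[a_1, a_0]ᵀ.
M^10 = [[23, 22], [−11, 34]], giving [a_11, a_10]ᵀ = [[−45], [−23]].

−45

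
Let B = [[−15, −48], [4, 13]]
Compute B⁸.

tr B = −2 and det B = −3, so the characteristic polynomial is λ² − (−2)λ + (−3) with roots −3 and 1.
Eigenvectors give P = [[4, 3], [−1, −1]] with P⁻¹ = [[1, 3], [−1, −4]], and B = P·diag(−3, 1)·P⁻¹.
Then B⁸ = P·diag(6561, 1)·P⁻¹ = [[26244, 3], [−6561, −1]] · [[1, 3], [−1, −4]] = [[26241, 78720], [−6560, −19679]].

[[26241, 78720], [−6560, −19679]]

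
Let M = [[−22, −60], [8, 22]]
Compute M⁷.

tr M = 0 and det M = −4, so the characteristic polynomial is λ² − (0)λ + (−4) with roots −2 and 2.
Eigenvectors give P = [[3, 5], [−1, −2]] with P⁻¹ = [[2, 5], [−1, −3]], and M = P·diag(−2, 2)·P⁻¹.
Then M⁷ = P·diag(−128, 128)·P⁻¹ = [[−384, 640], [128, −256]] · [[2, 5], [−1, −3]] = [[−1408, −3840], [512, 1408]].

[[−1408, −3840], [512, 1408]]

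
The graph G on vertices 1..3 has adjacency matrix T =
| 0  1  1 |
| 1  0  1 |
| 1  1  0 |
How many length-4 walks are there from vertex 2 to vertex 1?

The number of length-4 walks from vertex 2 to vertex 1 is entry (2,1) of T⁴, where T is the adjacency matrix.
T² = [[2, 1, 1], [1, 2, 1], [1, 1, 2]]
T³ = [[2, 3, 3], [3, 2, 3], [3, 3, 2]]
T⁴ = [[6, 5, 5], [5, 6, 5], [5, 5, 6]]

5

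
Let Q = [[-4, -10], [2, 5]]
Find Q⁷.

[[-4, -10], [2, 5]]

Q² = Q (a projection; rank 1, trace 1), so Q⁷ = Q.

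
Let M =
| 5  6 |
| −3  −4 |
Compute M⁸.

tr M = 1 and det M = −2, so the characteristic polynomial is λ² − (1)λ + (−2) with roots 2 and −1.
Eigenvectors give P = [[−2, −1], [1, 1]] with P⁻¹ = [[−1, −1], [1, 2]], and M = P·diag(2, −1)·P⁻¹.
Then M⁸ = P·diag(256, 1)·P⁻¹ = [[−512, −1], [256, 1]] · [[−1, −1], [1, 2]] = [[511, 510], [−255, −254]].

[[511, 510], [−255, −254]]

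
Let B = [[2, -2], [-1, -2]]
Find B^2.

[[6, 0], [0, 6]]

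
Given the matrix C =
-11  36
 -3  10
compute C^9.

tr C = -1 and det C = -2, so the characteristic polynomial is λ² − (-1)λ + (-2) with roots 1 and -2.
Eigenvectors give P = [[-3, 4], [-1, 1]] with P⁻¹ = [[1, -4], [1, -3]], and C = P·diag(1, -2)·P⁻¹.
Then C^9 = P·diag(1, -512)·P⁻¹ = [[-3, -2048], [-1, -512]] · [[1, -4], [1, -3]] = [[-2051, 6156], [-513, 1540]].

[[-2051, 6156], [-513, 1540]]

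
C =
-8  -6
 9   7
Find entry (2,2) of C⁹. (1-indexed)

tr C = -1 and det C = -2, so the characteristic polynomial is λ² − (-1)λ + (-2) with roots 1 and -2.
Eigenvectors give P = [[-2, -1], [3, 1]] with P⁻¹ = [[1, 1], [-3, -2]], and C = P·diag(1, -2)·P⁻¹.
Then C⁹ = P·diag(1, -512)·P⁻¹ = [[-2, 512], [3, -512]] · [[1, 1], [-3, -2]] = [[-1538, -1026], [1539, 1027]].

1027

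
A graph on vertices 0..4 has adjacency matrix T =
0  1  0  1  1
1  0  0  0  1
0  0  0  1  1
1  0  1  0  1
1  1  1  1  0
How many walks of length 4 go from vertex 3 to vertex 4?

The number of length-4 walks from vertex 3 to vertex 4 is entry (3,4) of T⁴, where T is the adjacency matrix.
T² = [[3, 1, 2, 1, 2], [1, 2, 1, 2, 1], [2, 1, 2, 1, 1], [1, 2, 1, 3, 2], [2, 1, 1, 2, 4]]
T³ = [[4, 5, 3, 7, 7], [5, 2, 3, 3, 6], [3, 3, 2, 5, 6], [7, 3, 5, 4, 7], [7, 6, 6, 7, 6]]
T⁴ = [[19, 11, 14, 14, 19], [11, 11, 9, 14, 13], [14, 9, 11, 11, 13], [14, 14, 11, 19, 19], [19, 13, 13, 19, 26]]

19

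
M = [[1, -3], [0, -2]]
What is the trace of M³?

-7

M² = [[1, 3], [0, 4]]
M³ = [[1, -9], [0, -8]]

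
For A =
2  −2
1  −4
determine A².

[[2, 4], [−2, 14]]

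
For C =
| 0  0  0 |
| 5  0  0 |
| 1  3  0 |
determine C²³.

C is strictly triangular, hence nilpotent: C³ = 0, so C²³ = 0.

[[0, 0, 0], [0, 0, 0], [0, 0, 0]]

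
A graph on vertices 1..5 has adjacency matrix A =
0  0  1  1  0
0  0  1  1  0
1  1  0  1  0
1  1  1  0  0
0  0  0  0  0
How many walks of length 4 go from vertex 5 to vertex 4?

0

The number of length-4 walks from vertex 5 to vertex 4 is entry (5,4) of A⁴, where A is the adjacency matrix.
A² = [[2, 2, 1, 1, 0], [2, 2, 1, 1, 0], [1, 1, 3, 2, 0], [1, 1, 2, 3, 0], [0, 0, 0, 0, 0]]
A³ = [[2, 2, 5, 5, 0], [2, 2, 5, 5, 0], [5, 5, 4, 5, 0], [5, 5, 5, 4, 0], [0, 0, 0, 0, 0]]
A⁴ = [[10, 10, 9, 9, 0], [10, 10, 9, 9, 0], [9, 9, 15, 14, 0], [9, 9, 14, 15, 0], [0, 0, 0, 0, 0]]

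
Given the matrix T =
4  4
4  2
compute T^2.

[[32, 24], [24, 20]]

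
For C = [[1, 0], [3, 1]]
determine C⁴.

C = I + N where N = [[0, 0], [3, 0]] is strictly lower-triangular, so N² = 0.
(I + N)⁴ = I + 4·N = [[1, 0], [12, 1]].

[[1, 0], [12, 1]]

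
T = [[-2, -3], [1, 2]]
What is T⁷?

T² = I (check: tr T = 0 and det T = -1), so T⁷ = T since 7 is odd.

[[-2, -3], [1, 2]]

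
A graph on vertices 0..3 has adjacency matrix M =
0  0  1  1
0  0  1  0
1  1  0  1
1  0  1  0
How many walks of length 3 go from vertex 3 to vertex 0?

The number of length-3 walks from vertex 3 to vertex 0 is entry (3,0) of M^3, where M is the adjacency matrix.
M^2 = [[2, 1, 1, 1], [1, 1, 0, 1], [1, 0, 3, 1], [1, 1, 1, 2]]
M^3 = [[2, 1, 4, 3], [1, 0, 3, 1], [4, 3, 2, 4], [3, 1, 4, 2]]

3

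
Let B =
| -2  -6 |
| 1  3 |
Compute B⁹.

B² = B (a projection; rank 1, trace 1), so B⁹ = B.

[[-2, -6], [1, 3]]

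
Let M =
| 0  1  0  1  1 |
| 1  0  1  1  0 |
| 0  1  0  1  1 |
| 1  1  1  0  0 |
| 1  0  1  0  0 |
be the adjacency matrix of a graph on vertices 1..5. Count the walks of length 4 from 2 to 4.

The number of length-4 walks from vertex 2 to vertex 4 is entry (2,4) of M⁴, where M is the adjacency matrix.
M² = [[3, 1, 3, 1, 0], [1, 3, 1, 2, 2], [3, 1, 3, 1, 0], [1, 2, 1, 3, 2], [0, 2, 0, 2, 2]]
M³ = [[2, 7, 2, 7, 6], [7, 4, 7, 5, 2], [2, 7, 2, 7, 6], [7, 5, 7, 4, 2], [6, 2, 6, 2, 0]]
M⁴ = [[20, 11, 20, 11, 4], [11, 19, 11, 18, 14], [20, 11, 20, 11, 4], [11, 18, 11, 19, 14], [4, 14, 4, 14, 12]]

18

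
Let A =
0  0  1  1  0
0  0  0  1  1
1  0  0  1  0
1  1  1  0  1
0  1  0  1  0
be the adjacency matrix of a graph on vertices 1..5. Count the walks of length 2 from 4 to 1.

1

The number of length-2 walks from vertex 4 to vertex 1 is entry (4,1) of A², where A is the adjacency matrix.
A² = [[2, 1, 1, 1, 1], [1, 2, 1, 1, 1], [1, 1, 2, 1, 1], [1, 1, 1, 4, 1], [1, 1, 1, 1, 2]]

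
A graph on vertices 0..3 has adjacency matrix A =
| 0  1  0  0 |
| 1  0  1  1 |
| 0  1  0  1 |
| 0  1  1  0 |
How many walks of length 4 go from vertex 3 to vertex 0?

4

The number of length-4 walks from vertex 3 to vertex 0 is entry (3,0) of A⁴, where A is the adjacency matrix.
A² = [[1, 0, 1, 1], [0, 3, 1, 1], [1, 1, 2, 1], [1, 1, 1, 2]]
A³ = [[0, 3, 1, 1], [3, 2, 4, 4], [1, 4, 2, 3], [1, 4, 3, 2]]
A⁴ = [[3, 2, 4, 4], [2, 11, 6, 6], [4, 6, 7, 6], [4, 6, 6, 7]]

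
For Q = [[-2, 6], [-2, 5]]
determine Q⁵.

tr Q = 3 and det Q = 2, so the characteristic polynomial is λ² − (3)λ + (2) with roots 2 and 1.
Eigenvectors give P = [[-3, 2], [-2, 1]] with P⁻¹ = [[1, -2], [2, -3]], and Q = P·diag(2, 1)·P⁻¹.
Then Q⁵ = P·diag(32, 1)·P⁻¹ = [[-96, 2], [-64, 1]] · [[1, -2], [2, -3]] = [[-92, 186], [-62, 125]].

[[-92, 186], [-62, 125]]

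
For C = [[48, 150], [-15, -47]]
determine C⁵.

tr C = 1 and det C = -6, so the characteristic polynomial is λ² − (1)λ + (-6) with roots 3 and -2.
Eigenvectors give P = [[10, -3], [-3, 1]] with P⁻¹ = [[1, 3], [3, 10]], and C = P·diag(3, -2)·P⁻¹.
Then C⁵ = P·diag(243, -32)·P⁻¹ = [[2430, 96], [-729, -32]] · [[1, 3], [3, 10]] = [[2718, 8250], [-825, -2507]].

[[2718, 8250], [-825, -2507]]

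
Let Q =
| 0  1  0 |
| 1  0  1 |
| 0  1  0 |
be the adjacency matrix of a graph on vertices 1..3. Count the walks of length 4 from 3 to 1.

2

The number of length-4 walks from vertex 3 to vertex 1 is entry (3,1) of Q⁴, where Q is the adjacency matrix.
Q² = [[1, 0, 1], [0, 2, 0], [1, 0, 1]]
Q³ = [[0, 2, 0], [2, 0, 2], [0, 2, 0]]
Q⁴ = [[2, 0, 2], [0, 4, 0], [2, 0, 2]]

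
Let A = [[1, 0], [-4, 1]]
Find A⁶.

A = I + N where N = [[0, 0], [-4, 0]] is strictly lower-triangular, so N² = 0.
(I + N)⁶ = I + 6·N = [[1, 0], [-24, 1]].

[[1, 0], [-24, 1]]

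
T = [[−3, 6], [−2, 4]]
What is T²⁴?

T² = T (a projection; rank 1, trace 1), so T²⁴ = T.

[[−3, 6], [−2, 4]]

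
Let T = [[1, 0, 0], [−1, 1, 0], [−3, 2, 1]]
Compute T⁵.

T = I + N where N = [[0, 0, 0], [−1, 0, 0], [−3, 2, 0]] is strictly lower-triangular, so N³ = 0.
(I + N)⁵ = I + 5·N + 10·N² = [[1, 0, 0], [−5, 1, 0], [−35, 10, 1]].

[[1, 0, 0], [−5, 1, 0], [−35, 10, 1]]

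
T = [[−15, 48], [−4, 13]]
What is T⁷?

tr T = −2 and det T = −3, so the characteristic polynomial is λ² − (−2)λ + (−3) with roots 1 and −3.
Eigenvectors give P = [[3, 4], [1, 1]] with P⁻¹ = [[−1, 4], [1, −3]], and T = P·diag(1, −3)·P⁻¹.
Then T⁷ = P·diag(1, −2187)·P⁻¹ = [[3, −8748], [1, −2187]] · [[−1, 4], [1, −3]] = [[−8751, 26256], [−2188, 6565]].

[[−8751, 26256], [−2188, 6565]]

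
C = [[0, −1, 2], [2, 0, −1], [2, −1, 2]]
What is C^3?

[[6, −7, 16], [2, 0, 1], [10, −11, 26]]

C^2 = [[2, −2, 5], [−2, −1, 2], [2, −4, 9]]
C^3 = [[6, −7, 16], [2, 0, 1], [10, −11, 26]]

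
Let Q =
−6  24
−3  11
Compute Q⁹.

[[−152856, 460104], [−57513, 173051]]

tr Q = 5 and det Q = 6, so the characteristic polynomial is λ² − (5)λ + (6) with roots 2 and 3.
Eigenvectors give P = [[−3, 8], [−1, 3]] with P⁻¹ = [[−3, 8], [−1, 3]], and Q = P·diag(2, 3)·P⁻¹.
Then Q⁹ = P·diag(512, 19683)·P⁻¹ = [[−1536, 157464], [−512, 59049]] · [[−3, 8], [−1, 3]] = [[−152856, 460104], [−57513, 173051]].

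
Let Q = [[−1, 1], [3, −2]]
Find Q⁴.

[[43, −33], [−99, 76]]

Q² = [[4, −3], [−9, 7]]
Q³ = [[−13, 10], [30, −23]]
Q⁴ = [[43, −33], [−99, 76]]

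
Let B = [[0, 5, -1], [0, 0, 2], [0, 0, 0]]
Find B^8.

[[0, 0, 0], [0, 0, 0], [0, 0, 0]]

B is strictly triangular, hence nilpotent: B^3 = 0, so B^8 = 0.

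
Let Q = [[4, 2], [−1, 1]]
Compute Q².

[[14, 10], [−5, −1]]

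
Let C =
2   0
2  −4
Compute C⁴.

C² = [[4, 0], [−4, 16]]
C³ = [[8, 0], [24, −64]]
C⁴ = [[16, 0], [−80, 256]]

[[16, 0], [−80, 256]]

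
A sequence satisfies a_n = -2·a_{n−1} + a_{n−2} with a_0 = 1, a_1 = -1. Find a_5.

-41

With companion matrix A = [[-2, 1], [1, 0]], [a_n, a_{n−1}]ᵀ = A·[a_{n−1}, a_{n−2}]ᵀ, so [a_5, a_4]ᵀ = A⁴·[a_1, a_0]ᵀ.
A⁴ = [[29, -12], [-12, 5]], giving [a_5, a_4]ᵀ = [[-41], [17]].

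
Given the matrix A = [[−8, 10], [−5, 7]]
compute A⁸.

[[12866, −12610], [6305, −6049]]

tr A = −1 and det A = −6, so the characteristic polynomial is λ² − (−1)λ + (−6) with roots −3 and 2.
Eigenvectors give P = [[2, −1], [1, −1]] with P⁻¹ = [[1, −1], [1, −2]], and A = P·diag(−3, 2)·P⁻¹.
Then A⁸ = P·diag(6561, 256)·P⁻¹ = [[13122, −256], [6561, −256]] · [[1, −1], [1, −2]] = [[12866, −12610], [6305, −6049]].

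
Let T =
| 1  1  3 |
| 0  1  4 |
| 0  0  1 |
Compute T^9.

[[1, 9, 171], [0, 1, 36], [0, 0, 1]]

T = I + N where N = [[0, 1, 3], [0, 0, 4], [0, 0, 0]] is strictly upper-triangular, so N^3 = 0.
(I + N)^9 = I + 9·N + 36·N^2 = [[1, 9, 171], [0, 1, 36], [0, 0, 1]].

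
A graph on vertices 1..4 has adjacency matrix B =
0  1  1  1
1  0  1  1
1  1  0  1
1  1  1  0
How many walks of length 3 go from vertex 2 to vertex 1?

7

The number of length-3 walks from vertex 2 to vertex 1 is entry (2,1) of B³, where B is the adjacency matrix.
B² = [[3, 2, 2, 2], [2, 3, 2, 2], [2, 2, 3, 2], [2, 2, 2, 3]]
B³ = [[6, 7, 7, 7], [7, 6, 7, 7], [7, 7, 6, 7], [7, 7, 7, 6]]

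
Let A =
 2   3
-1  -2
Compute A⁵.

A² = I (check: tr A = 0 and det A = -1), so A⁵ = A since 5 is odd.

[[2, 3], [-1, -2]]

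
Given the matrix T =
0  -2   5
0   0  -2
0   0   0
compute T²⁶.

[[0, 0, 0], [0, 0, 0], [0, 0, 0]]

T is strictly triangular, hence nilpotent: T³ = 0, so T²⁶ = 0.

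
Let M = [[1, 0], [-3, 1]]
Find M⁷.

[[1, 0], [-21, 1]]

M = I + N where N = [[0, 0], [-3, 0]] is strictly lower-triangular, so N² = 0.
(I + N)⁷ = I + 7·N = [[1, 0], [-21, 1]].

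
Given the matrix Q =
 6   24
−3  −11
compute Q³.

[[144, 456], [−57, −179]]

tr Q = −5 and det Q = 6, so the characteristic polynomial is λ² − (−5)λ + (6) with roots −3 and −2.
Eigenvectors give P = [[−8, −3], [3, 1]] with P⁻¹ = [[1, 3], [−3, −8]], and Q = P·diag(−3, −2)·P⁻¹.
Then Q³ = P·diag(−27, −8)·P⁻¹ = [[216, 24], [−81, −8]] · [[1, 3], [−3, −8]] = [[144, 456], [−57, −179]].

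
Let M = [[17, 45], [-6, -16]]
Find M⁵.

[[197, 495], [-66, -166]]

tr M = 1 and det M = -2, so the characteristic polynomial is λ² − (1)λ + (-2) with roots -1 and 2.
Eigenvectors give P = [[5, -3], [-2, 1]] with P⁻¹ = [[-1, -3], [-2, -5]], and M = P·diag(-1, 2)·P⁻¹.
Then M⁵ = P·diag(-1, 32)·P⁻¹ = [[-5, -96], [2, 32]] · [[-1, -3], [-2, -5]] = [[197, 495], [-66, -166]].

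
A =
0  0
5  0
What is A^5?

A is strictly triangular, hence nilpotent: A^2 = 0, so A^5 = 0.

[[0, 0], [0, 0]]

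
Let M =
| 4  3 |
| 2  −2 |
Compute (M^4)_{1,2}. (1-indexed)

M^2 = [[22, 6], [4, 10]]
M^3 = [[100, 54], [36, −8]]
M^4 = [[508, 192], [128, 124]]

192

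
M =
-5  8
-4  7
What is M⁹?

[[-19685, 39368], [-19684, 39367]]

tr M = 2 and det M = -3, so the characteristic polynomial is λ² − (2)λ + (-3) with roots -1 and 3.
Eigenvectors give P = [[-2, -1], [-1, -1]] with P⁻¹ = [[-1, 1], [1, -2]], and M = P·diag(-1, 3)·P⁻¹.
Then M⁹ = P·diag(-1, 19683)·P⁻¹ = [[2, -19683], [1, -19683]] · [[-1, 1], [1, -2]] = [[-19685, 39368], [-19684, 39367]].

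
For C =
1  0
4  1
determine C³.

C = I + N where N = [[0, 0], [4, 0]] is strictly lower-triangular, so N² = 0.
(I + N)³ = I + 3·N = [[1, 0], [12, 1]].

[[1, 0], [12, 1]]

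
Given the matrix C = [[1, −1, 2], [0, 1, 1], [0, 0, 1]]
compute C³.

[[1, −3, 3], [0, 1, 3], [0, 0, 1]]

C = I + N where N = [[0, −1, 2], [0, 0, 1], [0, 0, 0]] is strictly upper-triangular, so N³ = 0.
(I + N)³ = I + 3·N + 3·N² = [[1, −3, 3], [0, 1, 3], [0, 0, 1]].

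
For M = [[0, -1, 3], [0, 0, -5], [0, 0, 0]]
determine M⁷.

[[0, 0, 0], [0, 0, 0], [0, 0, 0]]

M is strictly triangular, hence nilpotent: M³ = 0, so M⁷ = 0.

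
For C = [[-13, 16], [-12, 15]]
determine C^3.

[[-85, 112], [-84, 111]]

tr C = 2 and det C = -3, so the characteristic polynomial is λ² − (2)λ + (-3) with roots -1 and 3.
Eigenvectors give P = [[4, 1], [3, 1]] with P⁻¹ = [[1, -1], [-3, 4]], and C = P·diag(-1, 3)·P⁻¹.
Then C^3 = P·diag(-1, 27)·P⁻¹ = [[-4, 27], [-3, 27]] · [[1, -1], [-3, 4]] = [[-85, 112], [-84, 111]].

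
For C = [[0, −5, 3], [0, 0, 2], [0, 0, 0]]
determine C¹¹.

[[0, 0, 0], [0, 0, 0], [0, 0, 0]]

C is strictly triangular, hence nilpotent: C³ = 0, so C¹¹ = 0.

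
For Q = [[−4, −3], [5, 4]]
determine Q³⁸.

Q² = I (check: tr Q = 0 and det Q = −1), so Q³⁸ = I since 38 is even.

[[1, 0], [0, 1]]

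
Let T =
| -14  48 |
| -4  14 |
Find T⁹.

tr T = 0 and det T = -4, so the characteristic polynomial is λ² − (0)λ + (-4) with roots -2 and 2.
Eigenvectors give P = [[4, -3], [1, -1]] with P⁻¹ = [[1, -3], [1, -4]], and T = P·diag(-2, 2)·P⁻¹.
Then T⁹ = P·diag(-512, 512)·P⁻¹ = [[-2048, -1536], [-512, -512]] · [[1, -3], [1, -4]] = [[-3584, 12288], [-1024, 3584]].

[[-3584, 12288], [-1024, 3584]]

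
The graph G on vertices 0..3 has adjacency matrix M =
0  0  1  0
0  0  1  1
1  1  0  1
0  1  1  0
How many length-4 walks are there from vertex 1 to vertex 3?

6

The number of length-4 walks from vertex 1 to vertex 3 is entry (1,3) of M^4, where M is the adjacency matrix.
M^2 = [[1, 1, 0, 1], [1, 2, 1, 1], [0, 1, 3, 1], [1, 1, 1, 2]]
M^3 = [[0, 1, 3, 1], [1, 2, 4, 3], [3, 4, 2, 4], [1, 3, 4, 2]]
M^4 = [[3, 4, 2, 4], [4, 7, 6, 6], [2, 6, 11, 6], [4, 6, 6, 7]]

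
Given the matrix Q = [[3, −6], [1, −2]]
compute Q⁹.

Q² = Q (a projection; rank 1, trace 1), so Q⁹ = Q.

[[3, −6], [1, −2]]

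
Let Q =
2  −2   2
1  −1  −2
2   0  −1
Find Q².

[[6, −2, 6], [−3, −1, 6], [2, −4, 5]]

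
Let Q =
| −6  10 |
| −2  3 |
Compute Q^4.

[[76, −150], [30, −59]]

tr Q = −3 and det Q = 2, so the characteristic polynomial is λ² − (−3)λ + (2) with roots −2 and −1.
Eigenvectors give P = [[5, 2], [2, 1]] with P⁻¹ = [[1, −2], [−2, 5]], and Q = P·diag(−2, −1)·P⁻¹.
Then Q^4 = P·diag(16, 1)·P⁻¹ = [[80, 2], [32, 1]] · [[1, −2], [−2, 5]] = [[76, −150], [30, −59]].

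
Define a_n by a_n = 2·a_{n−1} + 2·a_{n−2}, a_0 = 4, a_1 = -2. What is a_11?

16960

With companion matrix A = [[2, 2], [1, 0]], [a_n, a_{n−1}]ᵀ = A·[a_{n−1}, a_{n−2}]ᵀ, so [a_11, a_10]ᵀ = A^10·[a_1, a_0]ᵀ.
A^10 = [[18272, 13376], [6688, 4896]], giving [a_11, a_10]ᵀ = [[16960], [6208]].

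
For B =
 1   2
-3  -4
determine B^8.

tr B = -3 and det B = 2, so the characteristic polynomial is λ² − (-3)λ + (2) with roots -2 and -1.
Eigenvectors give P = [[-2, 1], [3, -1]] with P⁻¹ = [[1, 1], [3, 2]], and B = P·diag(-2, -1)·P⁻¹.
Then B^8 = P·diag(256, 1)·P⁻¹ = [[-512, 1], [768, -1]] · [[1, 1], [3, 2]] = [[-509, -510], [765, 766]].

[[-509, -510], [765, 766]]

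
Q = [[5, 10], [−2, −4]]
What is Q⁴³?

[[5, 10], [−2, −4]]

Q² = Q (a projection; rank 1, trace 1), so Q⁴³ = Q.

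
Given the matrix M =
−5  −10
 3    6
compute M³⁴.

M² = M (a projection; rank 1, trace 1), so M³⁴ = M.

[[−5, −10], [3, 6]]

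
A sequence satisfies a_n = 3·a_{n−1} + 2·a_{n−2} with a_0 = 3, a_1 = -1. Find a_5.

95

With companion matrix Q = [[3, 2], [1, 0]], [a_n, a_{n−1}]ᵀ = Q·[a_{n−1}, a_{n−2}]ᵀ, so [a_5, a_4]ᵀ = Q⁴·[a_1, a_0]ᵀ.
Q⁴ = [[139, 78], [39, 22]], giving [a_5, a_4]ᵀ = [[95], [27]].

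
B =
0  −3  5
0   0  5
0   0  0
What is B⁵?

B is strictly triangular, hence nilpotent: B³ = 0, so B⁵ = 0.

[[0, 0, 0], [0, 0, 0], [0, 0, 0]]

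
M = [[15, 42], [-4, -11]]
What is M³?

tr M = 4 and det M = 3, so the characteristic polynomial is λ² − (4)λ + (3) with roots 3 and 1.
Eigenvectors give P = [[7, -3], [-2, 1]] with P⁻¹ = [[1, 3], [2, 7]], and M = P·diag(3, 1)·P⁻¹.
Then M³ = P·diag(27, 1)·P⁻¹ = [[189, -3], [-54, 1]] · [[1, 3], [2, 7]] = [[183, 546], [-52, -155]].

[[183, 546], [-52, -155]]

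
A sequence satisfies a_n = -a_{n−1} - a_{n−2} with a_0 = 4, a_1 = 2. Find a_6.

4

With companion matrix M = [[-1, -1], [1, 0]], [a_n, a_{n−1}]ᵀ = M·[a_{n−1}, a_{n−2}]ᵀ, so [a_6, a_5]ᵀ = M⁵·[a_1, a_0]ᵀ.
M⁵ = [[0, 1], [-1, -1]], giving [a_6, a_5]ᵀ = [[4], [-6]].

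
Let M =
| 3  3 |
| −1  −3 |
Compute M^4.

[[36, 0], [0, 36]]

M^2 = [[6, 0], [0, 6]]
M^3 = [[18, 18], [−6, −18]]
M^4 = [[36, 0], [0, 36]]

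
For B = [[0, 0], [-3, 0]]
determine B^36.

[[0, 0], [0, 0]]

B is strictly triangular, hence nilpotent: B^2 = 0, so B^36 = 0.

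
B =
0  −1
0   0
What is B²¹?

B is strictly triangular, hence nilpotent: B² = 0, so B²¹ = 0.

[[0, 0], [0, 0]]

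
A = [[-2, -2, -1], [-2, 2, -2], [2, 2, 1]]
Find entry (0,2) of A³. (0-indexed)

3

A² = [[6, -2, 5], [-4, 4, -4], [-6, 2, -5]]
A³ = [[2, -6, 3], [-8, 8, -8], [-2, 6, -3]]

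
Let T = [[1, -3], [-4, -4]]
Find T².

[[13, 9], [12, 28]]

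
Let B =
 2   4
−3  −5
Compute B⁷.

tr B = −3 and det B = 2, so the characteristic polynomial is λ² − (−3)λ + (2) with roots −2 and −1.
Eigenvectors give P = [[−1, 4], [1, −3]] with P⁻¹ = [[3, 4], [1, 1]], and B = P·diag(−2, −1)·P⁻¹.
Then B⁷ = P·diag(−128, −1)·P⁻¹ = [[128, −4], [−128, 3]] · [[3, 4], [1, 1]] = [[380, 508], [−381, −509]].

[[380, 508], [−381, −509]]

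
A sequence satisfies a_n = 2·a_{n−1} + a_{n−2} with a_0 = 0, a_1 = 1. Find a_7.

With companion matrix B = [[2, 1], [1, 0]], [a_n, a_{n−1}]ᵀ = B·[a_{n−1}, a_{n−2}]ᵀ, so [a_7, a_6]ᵀ = B⁶·[a_1, a_0]ᵀ.
B⁶ = [[169, 70], [70, 29]], giving [a_7, a_6]ᵀ = [[169], [70]].

169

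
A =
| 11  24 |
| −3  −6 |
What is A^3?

[[179, 456], [−57, −144]]

tr A = 5 and det A = 6, so the characteristic polynomial is λ² − (5)λ + (6) with roots 3 and 2.
Eigenvectors give P = [[−3, 8], [1, −3]] with P⁻¹ = [[−3, −8], [−1, −3]], and A = P·diag(3, 2)·P⁻¹.
Then A^3 = P·diag(27, 8)·P⁻¹ = [[−81, 64], [27, −24]] · [[−3, −8], [−1, −3]] = [[179, 456], [−57, −144]].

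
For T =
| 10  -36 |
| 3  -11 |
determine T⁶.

[[-188, 756], [-63, 253]]

tr T = -1 and det T = -2, so the characteristic polynomial is λ² − (-1)λ + (-2) with roots -2 and 1.
Eigenvectors give P = [[3, 4], [1, 1]] with P⁻¹ = [[-1, 4], [1, -3]], and T = P·diag(-2, 1)·P⁻¹.
Then T⁶ = P·diag(64, 1)·P⁻¹ = [[192, 4], [64, 1]] · [[-1, 4], [1, -3]] = [[-188, 756], [-63, 253]].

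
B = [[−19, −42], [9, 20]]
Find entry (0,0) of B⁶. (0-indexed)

tr B = 1 and det B = −2, so the characteristic polynomial is λ² − (1)λ + (−2) with roots −1 and 2.
Eigenvectors give P = [[7, −2], [−3, 1]] with P⁻¹ = [[1, 2], [3, 7]], and B = P·diag(−1, 2)·P⁻¹.
Then B⁶ = P·diag(1, 64)·P⁻¹ = [[7, −128], [−3, 64]] · [[1, 2], [3, 7]] = [[−377, −882], [189, 442]].

−377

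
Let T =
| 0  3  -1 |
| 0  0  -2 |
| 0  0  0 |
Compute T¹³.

[[0, 0, 0], [0, 0, 0], [0, 0, 0]]

T is strictly triangular, hence nilpotent: T³ = 0, so T¹³ = 0.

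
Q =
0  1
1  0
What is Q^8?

Q² = I (check: tr Q = 0 and det Q = -1), so Q^8 = I since 8 is even.

[[1, 0], [0, 1]]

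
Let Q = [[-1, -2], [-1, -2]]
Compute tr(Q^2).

9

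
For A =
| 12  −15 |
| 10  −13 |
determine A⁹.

tr A = −1 and det A = −6, so the characteristic polynomial is λ² − (−1)λ + (−6) with roots −3 and 2.
Eigenvectors give P = [[1, 3], [1, 2]] with P⁻¹ = [[−2, 3], [1, −1]], and A = P·diag(−3, 2)·P⁻¹.
Then A⁹ = P·diag(−19683, 512)·P⁻¹ = [[−19683, 1536], [−19683, 1024]] · [[−2, 3], [1, −1]] = [[40902, −60585], [40390, −60073]].

[[40902, −60585], [40390, −60073]]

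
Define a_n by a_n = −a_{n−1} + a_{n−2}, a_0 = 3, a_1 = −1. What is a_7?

−37

With companion matrix B = [[−1, 1], [1, 0]], [a_n, a_{n−1}]ᵀ = B·[a_{n−1}, a_{n−2}]ᵀ, so [a_7, a_6]ᵀ = B⁶·[a_1, a_0]ᵀ.
B⁶ = [[13, −8], [−8, 5]], giving [a_7, a_6]ᵀ = [[−37], [23]].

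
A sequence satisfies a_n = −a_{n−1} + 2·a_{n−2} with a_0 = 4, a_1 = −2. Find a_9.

−1022

With companion matrix Q = [[−1, 2], [1, 0]], [a_n, a_{n−1}]ᵀ = Q·[a_{n−1}, a_{n−2}]ᵀ, so [a_9, a_8]ᵀ = Q⁸·[a_1, a_0]ᵀ.
Q⁸ = [[171, −170], [−85, 86]], giving [a_9, a_8]ᵀ = [[−1022], [514]].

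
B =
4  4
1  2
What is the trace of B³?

144

B² = [[20, 24], [6, 8]]
B³ = [[104, 128], [32, 40]]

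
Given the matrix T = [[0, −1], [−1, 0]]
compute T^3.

[[0, −1], [−1, 0]]

T² = I (check: tr T = 0 and det T = −1), so T^3 = T since 3 is odd.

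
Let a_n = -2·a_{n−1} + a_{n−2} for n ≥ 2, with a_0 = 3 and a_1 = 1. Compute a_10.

With companion matrix C = [[-2, 1], [1, 0]], [a_n, a_{n−1}]ᵀ = C·[a_{n−1}, a_{n−2}]ᵀ, so [a_10, a_9]ᵀ = C⁹·[a_1, a_0]ᵀ.
C⁹ = [[-2378, 985], [985, -408]], giving [a_10, a_9]ᵀ = [[577], [-239]].

577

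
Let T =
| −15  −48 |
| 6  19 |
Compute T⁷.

tr T = 4 and det T = 3, so the characteristic polynomial is λ² − (4)λ + (3) with roots 1 and 3.
Eigenvectors give P = [[−3, −8], [1, 3]] with P⁻¹ = [[−3, −8], [1, 3]], and T = P·diag(1, 3)·P⁻¹.
Then T⁷ = P·diag(1, 2187)·P⁻¹ = [[−3, −17496], [1, 6561]] · [[−3, −8], [1, 3]] = [[−17487, −52464], [6558, 19675]].

[[−17487, −52464], [6558, 19675]]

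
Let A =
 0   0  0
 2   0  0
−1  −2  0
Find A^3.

[[0, 0, 0], [0, 0, 0], [0, 0, 0]]

A is strictly triangular, hence nilpotent: A^3 = 0, so A^3 = 0.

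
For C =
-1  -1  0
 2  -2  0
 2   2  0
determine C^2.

[[-1, 3, 0], [-6, 2, 0], [2, -6, 0]]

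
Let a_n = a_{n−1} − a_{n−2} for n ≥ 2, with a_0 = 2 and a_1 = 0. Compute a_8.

−2

With companion matrix T = [[1, −1], [1, 0]], [a_n, a_{n−1}]ᵀ = T·[a_{n−1}, a_{n−2}]ᵀ, so [a_8, a_7]ᵀ = T^7·[a_1, a_0]ᵀ.
T^7 = [[1, −1], [1, 0]], giving [a_8, a_7]ᵀ = [[−2], [0]].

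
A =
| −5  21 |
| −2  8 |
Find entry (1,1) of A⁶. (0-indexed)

442

tr A = 3 and det A = 2, so the characteristic polynomial is λ² − (3)λ + (2) with roots 1 and 2.
Eigenvectors give P = [[−7, −3], [−2, −1]] with P⁻¹ = [[−1, 3], [2, −7]], and A = P·diag(1, 2)·P⁻¹.
Then A⁶ = P·diag(1, 64)·P⁻¹ = [[−7, −192], [−2, −64]] · [[−1, 3], [2, −7]] = [[−377, 1323], [−126, 442]].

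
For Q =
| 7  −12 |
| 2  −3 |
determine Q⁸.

tr Q = 4 and det Q = 3, so the characteristic polynomial is λ² − (4)λ + (3) with roots 3 and 1.
Eigenvectors give P = [[3, 2], [1, 1]] with P⁻¹ = [[1, −2], [−1, 3]], and Q = P·diag(3, 1)·P⁻¹.
Then Q⁸ = P·diag(6561, 1)·P⁻¹ = [[19683, 2], [6561, 1]] · [[1, −2], [−1, 3]] = [[19681, −39360], [6560, −13119]].

[[19681, −39360], [6560, −13119]]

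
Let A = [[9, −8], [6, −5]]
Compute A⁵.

tr A = 4 and det A = 3, so the characteristic polynomial is λ² − (4)λ + (3) with roots 1 and 3.
Eigenvectors give P = [[1, 4], [1, 3]] with P⁻¹ = [[−3, 4], [1, −1]], and A = P·diag(1, 3)·P⁻¹.
Then A⁵ = P·diag(1, 243)·P⁻¹ = [[1, 972], [1, 729]] · [[−3, 4], [1, −1]] = [[969, −968], [726, −725]].

[[969, −968], [726, −725]]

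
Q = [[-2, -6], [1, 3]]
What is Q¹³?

[[-2, -6], [1, 3]]

Q² = Q (a projection; rank 1, trace 1), so Q¹³ = Q.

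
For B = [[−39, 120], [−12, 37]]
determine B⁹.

tr B = −2 and det B = −3, so the characteristic polynomial is λ² − (−2)λ + (−3) with roots 1 and −3.
Eigenvectors give P = [[3, 10], [1, 3]] with P⁻¹ = [[−3, 10], [1, −3]], and B = P·diag(1, −3)·P⁻¹.
Then B⁹ = P·diag(1, −19683)·P⁻¹ = [[3, −196830], [1, −59049]] · [[−3, 10], [1, −3]] = [[−196839, 590520], [−59052, 177157]].

[[−196839, 590520], [−59052, 177157]]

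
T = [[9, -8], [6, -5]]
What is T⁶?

[[2913, -2912], [2184, -2183]]

tr T = 4 and det T = 3, so the characteristic polynomial is λ² − (4)λ + (3) with roots 1 and 3.
Eigenvectors give P = [[1, 4], [1, 3]] with P⁻¹ = [[-3, 4], [1, -1]], and T = P·diag(1, 3)·P⁻¹.
Then T⁶ = P·diag(1, 729)·P⁻¹ = [[1, 2916], [1, 2187]] · [[-3, 4], [1, -1]] = [[2913, -2912], [2184, -2183]].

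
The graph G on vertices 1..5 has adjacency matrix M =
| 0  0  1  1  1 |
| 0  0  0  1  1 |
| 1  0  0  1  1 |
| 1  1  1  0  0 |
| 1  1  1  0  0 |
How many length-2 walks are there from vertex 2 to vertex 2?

2

The number of length-2 walks from vertex 2 to vertex 2 is entry (2,2) of M², where M is the adjacency matrix.
M² = [[3, 2, 2, 1, 1], [2, 2, 2, 0, 0], [2, 2, 3, 1, 1], [1, 0, 1, 3, 3], [1, 0, 1, 3, 3]]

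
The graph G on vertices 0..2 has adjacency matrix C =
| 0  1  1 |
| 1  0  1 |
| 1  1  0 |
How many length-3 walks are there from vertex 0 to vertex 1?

The number of length-3 walks from vertex 0 to vertex 1 is entry (0,1) of C³, where C is the adjacency matrix.
C² = [[2, 1, 1], [1, 2, 1], [1, 1, 2]]
C³ = [[2, 3, 3], [3, 2, 3], [3, 3, 2]]

3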